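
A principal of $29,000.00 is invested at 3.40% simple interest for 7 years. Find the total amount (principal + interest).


Total amount formula: A = P(1 + rt) = P + P·r·t
Interest: I = P × r × t = $29,000.00 × 0.034 × 7 = $6,902.00
A = P + I = $29,000.00 + $6,902.00 = $35,902.00

A = P + I = P(1 + rt) = $35,902.00


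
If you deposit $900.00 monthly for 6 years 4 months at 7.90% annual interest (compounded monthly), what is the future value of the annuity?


Future value of an ordinary annuity: FV = PMT × ((1 + r)^n − 1) / r
Monthly rate r = 0.079/12 ≈ 0.00658333, n = 76
FV = $900.00 × ((1 + 0.079/12)^76 − 1) / (0.079/12)
FV = $900.00 × 98.212979
FV = $88,391.68

FV = PMT × ((1+r)^n - 1)/r = $88,391.68


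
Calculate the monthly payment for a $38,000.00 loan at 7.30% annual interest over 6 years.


Loan payment formula: PMT = PV × r / (1 − (1 + r)^(−n))
Monthly rate r = 0.073/12 ≈ 0.00608333, n = 72 months
Denominator: 1 − (1 + 0.073/12)^(−72) = 0.353817
PMT = $38,000.00 × (0.073/12) / 0.353817
PMT = $653.35 per month

PMT = PV × r / (1-(1+r)^(-n)) = $653.35/month


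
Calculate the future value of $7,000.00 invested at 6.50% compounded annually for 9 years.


Compound interest formula: A = P(1 + r/n)^(nt)
A = $7,000.00 × (1 + 0.065/1)^(1 × 9)
Growth factor: (1 + 0.065/1)^9 = 1.762570
A = $7,000.00 × 1.762570
A = $12,337.99

A = P(1 + r/n)^(nt) = $12,337.99


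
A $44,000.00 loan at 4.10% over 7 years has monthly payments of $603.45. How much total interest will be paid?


Total paid over the life of the loan = PMT × n.
Total paid = $603.45 × 84 = $50,689.80
Total interest = total paid − principal = $50,689.80 − $44,000.00 = $6,689.80

Total interest = (PMT × n) - PV = $6,689.80


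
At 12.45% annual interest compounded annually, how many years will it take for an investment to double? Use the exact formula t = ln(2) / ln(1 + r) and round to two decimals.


Doubling condition: (1 + r)^t = 2
Take ln of both sides: t × ln(1 + r) = ln(2)
t = ln(2) / ln(1 + r)
t = 0.693147 / 0.117338
t = 5.91

t = ln(2) / ln(1 + r) = 5.91 years


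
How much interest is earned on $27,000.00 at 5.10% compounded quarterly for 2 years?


Compound interest earned = final amount − principal.
A = P(1 + r/n)^(nt) = $27,000.00 × (1 + 0.051/4)^(4 × 2) = $29,880.08
Interest = A − P = $29,880.08 − $27,000.00 = $2,880.08

Interest = A - P = $2,880.08


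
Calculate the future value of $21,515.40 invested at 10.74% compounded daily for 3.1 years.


Compound interest formula: A = P(1 + r/n)^(nt)
A = $21,515.40 × (1 + 0.1074/365)^(365 × 3.1)
Growth factor: (1 + 0.1074/365)^1131.5 = 1.394995
A = $21,515.40 × 1.394995
A = $30,013.88

A = P(1 + r/n)^(nt) = $30,013.88


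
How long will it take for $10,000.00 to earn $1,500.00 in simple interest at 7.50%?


Rearrange the simple interest formula for t:
I = P × r × t  ⇒  t = I / (P × r)
t = $1,500.00 / ($10,000.00 × 0.075)
t = 2

t = I/(P×r) = 2 years


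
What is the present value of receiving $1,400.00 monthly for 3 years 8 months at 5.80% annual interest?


Present value of an ordinary annuity: PV = PMT × (1 − (1 + r)^(−n)) / r
Monthly rate r = 0.058/12 ≈ 0.00483333, n = 44
PV = $1,400.00 × (1 − (1 + 0.058/12)^(−44)) / (0.058/12)
PV = $1,400.00 × 39.550381
PV = $55,370.53

PV = PMT × (1-(1+r)^(-n))/r = $55,370.53


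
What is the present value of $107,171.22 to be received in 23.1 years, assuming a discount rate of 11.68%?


Present value formula: PV = FV / (1 + r)^t
PV = $107,171.22 / (1 + 0.1168)^23.1
PV = $107,171.22 / 12.830154
PV = $8,353.07

PV = FV / (1 + r)^t = $8,353.07


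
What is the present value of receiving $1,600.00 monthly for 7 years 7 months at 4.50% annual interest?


Present value of an ordinary annuity: PV = PMT × (1 − (1 + r)^(−n)) / r
Monthly rate r = 0.045/12 = 0.00375, n = 91
PV = $1,600.00 × (1 − (1 + 0.045/12)^(−91)) / (0.045/12)
PV = $1,600.00 × 76.977325
PV = $123,163.72

PV = PMT × (1-(1+r)^(-n))/r = $123,163.72


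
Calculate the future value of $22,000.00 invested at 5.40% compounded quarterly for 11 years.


Compound interest formula: A = P(1 + r/n)^(nt)
A = $22,000.00 × (1 + 0.054/4)^(4 × 11)
Growth factor: (1 + 0.054/4)^44 = 1.804036
A = $22,000.00 × 1.804036
A = $39,688.79

A = P(1 + r/n)^(nt) = $39,688.79


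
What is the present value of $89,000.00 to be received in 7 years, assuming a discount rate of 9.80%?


Present value formula: PV = FV / (1 + r)^t
PV = $89,000.00 / (1 + 0.098)^7
PV = $89,000.00 / 1.924050
PV = $46,256.59

PV = FV / (1 + r)^t = $46,256.59


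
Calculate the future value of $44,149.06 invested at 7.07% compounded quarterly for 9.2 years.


Compound interest formula: A = P(1 + r/n)^(nt)
A = $44,149.06 × (1 + 0.0707/4)^(4 × 9.2)
Growth factor: (1 + 0.0707/4)^36.8 = 1.90552695
A = $44,149.06 × 1.90552695
A = $84,127.22

A = P(1 + r/n)^(nt) = $84,127.22


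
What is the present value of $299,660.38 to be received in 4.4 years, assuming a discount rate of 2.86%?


Present value formula: PV = FV / (1 + r)^t
PV = $299,660.38 / (1 + 0.0286)^4.4
PV = $299,660.38 / 1.13209973
PV = $264,694.33

PV = FV / (1 + r)^t = $264,694.33


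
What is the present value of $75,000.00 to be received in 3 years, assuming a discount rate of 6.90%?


Present value formula: PV = FV / (1 + r)^t
PV = $75,000.00 / (1 + 0.069)^3
PV = $75,000.00 / 1.2216115
PV = $61,394.31

PV = FV / (1 + r)^t = $61,394.31


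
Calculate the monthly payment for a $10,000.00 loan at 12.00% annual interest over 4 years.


Loan payment formula: PMT = PV × r / (1 − (1 + r)^(−n))
Monthly rate r = 0.12/12 = 0.01, n = 48 months
Denominator: 1 − (1 + 0.12/12)^(−48) = 0.379740
PMT = $10,000.00 × (0.12/12) / 0.379740
PMT = $263.34 per month

PMT = PV × r / (1-(1+r)^(-n)) = $263.34/month


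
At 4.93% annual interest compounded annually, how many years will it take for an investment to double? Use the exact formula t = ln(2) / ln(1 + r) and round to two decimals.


Doubling condition: (1 + r)^t = 2
Take ln of both sides: t × ln(1 + r) = ln(2)
t = ln(2) / ln(1 + r)
t = 0.693147 / 0.048123
t = 14.40

t = ln(2) / ln(1 + r) = 14.40 years


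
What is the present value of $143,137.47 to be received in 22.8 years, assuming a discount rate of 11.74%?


Present value formula: PV = FV / (1 + r)^t
PV = $143,137.47 / (1 + 0.1174)^22.8
PV = $143,137.47 / 12.564859
PV = $11,391.89

PV = FV / (1 + r)^t = $11,391.89


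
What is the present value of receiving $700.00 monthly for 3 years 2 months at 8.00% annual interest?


Present value of an ordinary annuity: PV = PMT × (1 − (1 + r)^(−n)) / r
Monthly rate r = 0.08/12 ≈ 0.00666667, n = 38
PV = $700.00 × (1 − (1 + 0.08/12)^(−38)) / (0.08/12)
PV = $700.00 × 33.470708
PV = $23,429.50

PV = PMT × (1-(1+r)^(-n))/r = $23,429.50


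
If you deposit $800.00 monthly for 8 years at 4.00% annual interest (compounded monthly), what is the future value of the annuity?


Future value of an ordinary annuity: FV = PMT × ((1 + r)^n − 1) / r
Monthly rate r = 0.04/12 ≈ 0.00333333, n = 96
FV = $800.00 × ((1 + 0.04/12)^96 − 1) / (0.04/12)
FV = $800.00 × 112.918536
FV = $90,334.83

FV = PMT × ((1+r)^n - 1)/r = $90,334.83


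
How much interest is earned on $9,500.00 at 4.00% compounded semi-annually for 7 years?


Compound interest earned = final amount − principal.
A = P(1 + r/n)^(nt) = $9,500.00 × (1 + 0.04/2)^(2 × 7) = $12,535.05
Interest = A − P = $12,535.05 − $9,500.00 = $3,035.05

Interest = A - P = $3,035.05


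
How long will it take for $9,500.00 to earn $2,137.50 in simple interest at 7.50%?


Rearrange the simple interest formula for t:
I = P × r × t  ⇒  t = I / (P × r)
t = $2,137.50 / ($9,500.00 × 0.075)
t = 3

t = I/(P×r) = 3 years


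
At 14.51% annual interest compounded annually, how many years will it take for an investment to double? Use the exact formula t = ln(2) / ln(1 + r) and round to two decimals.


Doubling condition: (1 + r)^t = 2
Take ln of both sides: t × ln(1 + r) = ln(2)
t = ln(2) / ln(1 + r)
t = 0.693147 / 0.135492
t = 5.12

t = ln(2) / ln(1 + r) = 5.12 years


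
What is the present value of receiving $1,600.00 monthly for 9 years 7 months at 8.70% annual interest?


Present value of an ordinary annuity: PV = PMT × (1 − (1 + r)^(−n)) / r
Monthly rate r = 0.087/12 = 0.00725, n = 115
PV = $1,600.00 × (1 − (1 + 0.087/12)^(−115)) / (0.087/12)
PV = $1,600.00 × 77.830927
PV = $124,529.48

PV = PMT × (1-(1+r)^(-n))/r = $124,529.48


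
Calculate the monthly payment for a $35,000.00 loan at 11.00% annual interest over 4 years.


Loan payment formula: PMT = PV × r / (1 − (1 + r)^(−n))
Monthly rate r = 0.11/12 ≈ 0.00916667, n = 48 months
Denominator: 1 − (1 + 0.11/12)^(−48) = 0.354671
PMT = $35,000.00 × (0.11/12) / 0.354671
PMT = $904.59 per month

PMT = PV × r / (1-(1+r)^(-n)) = $904.59/month


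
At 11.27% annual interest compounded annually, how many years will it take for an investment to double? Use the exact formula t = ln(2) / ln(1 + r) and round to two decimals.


Doubling condition: (1 + r)^t = 2
Take ln of both sides: t × ln(1 + r) = ln(2)
t = ln(2) / ln(1 + r)
t = 0.693147 / 0.106789
t = 6.49

t = ln(2) / ln(1 + r) = 6.49 years


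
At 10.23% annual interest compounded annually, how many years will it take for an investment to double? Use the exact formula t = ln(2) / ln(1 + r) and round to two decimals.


Doubling condition: (1 + r)^t = 2
Take ln of both sides: t × ln(1 + r) = ln(2)
t = ln(2) / ln(1 + r)
t = 0.693147 / 0.097399
t = 7.12

t = ln(2) / ln(1 + r) = 7.12 years


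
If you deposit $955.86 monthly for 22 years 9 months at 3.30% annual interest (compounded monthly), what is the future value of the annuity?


Future value of an ordinary annuity: FV = PMT × ((1 + r)^n − 1) / r
Monthly rate r = 0.033/12 = 0.00275, n = 273
FV = $955.86 × ((1 + 0.033/12)^273 − 1) / (0.033/12)
FV = $955.86 × 405.966003
FV = $388,046.66

FV = PMT × ((1+r)^n - 1)/r = $388,046.66


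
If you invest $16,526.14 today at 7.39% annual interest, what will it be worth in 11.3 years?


Future value formula: FV = PV × (1 + r)^t
FV = $16,526.14 × (1 + 0.0739)^11.3
FV = $16,526.14 × 2.2381615
FV = $36,988.17

FV = PV × (1 + r)^t = $36,988.17


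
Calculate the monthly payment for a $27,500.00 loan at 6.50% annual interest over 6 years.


Loan payment formula: PMT = PV × r / (1 − (1 + r)^(−n))
Monthly rate r = 0.065/12 ≈ 0.00541667, n = 72 months
Denominator: 1 − (1 + 0.065/12)^(−72) = 0.322230
PMT = $27,500.00 × (0.065/12) / 0.322230
PMT = $462.27 per month

PMT = PV × r / (1-(1+r)^(-n)) = $462.27/month


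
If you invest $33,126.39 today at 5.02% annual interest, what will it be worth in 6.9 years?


Future value formula: FV = PV × (1 + r)^t
FV = $33,126.39 × (1 + 0.0502)^6.9
FV = $33,126.39 × 1.4020932
FV = $46,446.29

FV = PV × (1 + r)^t = $46,446.29


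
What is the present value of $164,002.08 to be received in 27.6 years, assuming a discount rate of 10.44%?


Present value formula: PV = FV / (1 + r)^t
PV = $164,002.08 / (1 + 0.1044)^27.6
PV = $164,002.08 / 15.498461
PV = $10,581.83

PV = FV / (1 + r)^t = $10,581.83


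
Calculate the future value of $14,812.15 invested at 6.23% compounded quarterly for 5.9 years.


Compound interest formula: A = P(1 + r/n)^(nt)
A = $14,812.15 × (1 + 0.0623/4)^(4 × 5.9)
Growth factor: (1 + 0.0623/4)^23.6 = 1.440135
A = $14,812.15 × 1.440135
A = $21,331.50

A = P(1 + r/n)^(nt) = $21,331.50


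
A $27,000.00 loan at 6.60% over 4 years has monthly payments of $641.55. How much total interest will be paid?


Total paid over the life of the loan = PMT × n.
Total paid = $641.55 × 48 = $30,794.40
Total interest = total paid − principal = $30,794.40 − $27,000.00 = $3,794.40

Total interest = (PMT × n) - PV = $3,794.40


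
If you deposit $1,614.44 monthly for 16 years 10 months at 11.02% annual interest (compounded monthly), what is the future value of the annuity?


Future value of an ordinary annuity: FV = PMT × ((1 + r)^n − 1) / r
Monthly rate r = 0.1102/12 ≈ 0.00918333, n = 202
FV = $1,614.44 × ((1 + 0.1102/12)^202 − 1) / (0.1102/12)
FV = $1,614.44 × 581.273294
FV = $938,430.86

FV = PMT × ((1+r)^n - 1)/r = $938,430.86


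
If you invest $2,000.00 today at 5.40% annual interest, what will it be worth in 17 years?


Future value formula: FV = PV × (1 + r)^t
FV = $2,000.00 × (1 + 0.054)^17
FV = $2,000.00 × 2.445065
FV = $4,890.13

FV = PV × (1 + r)^t = $4,890.13


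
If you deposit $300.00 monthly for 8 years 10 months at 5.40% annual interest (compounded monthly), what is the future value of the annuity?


Future value of an ordinary annuity: FV = PMT × ((1 + r)^n − 1) / r
Monthly rate r = 0.054/12 = 0.0045, n = 106
FV = $300.00 × ((1 + 0.054/12)^106 − 1) / (0.054/12)
FV = $300.00 × 135.446729
FV = $40,634.02

FV = PMT × ((1+r)^n - 1)/r = $40,634.02


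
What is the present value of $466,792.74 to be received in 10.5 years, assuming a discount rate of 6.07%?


Present value formula: PV = FV / (1 + r)^t
PV = $466,792.74 / (1 + 0.0607)^10.5
PV = $466,792.74 / 1.8566155
PV = $251,421.33

PV = FV / (1 + r)^t = $251,421.33


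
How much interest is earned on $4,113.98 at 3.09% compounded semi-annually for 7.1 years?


Compound interest earned = final amount − principal.
A = P(1 + r/n)^(nt) = $4,113.98 × (1 + 0.0309/2)^(2 × 7.1) = $5,114.62
Interest = A − P = $5,114.62 − $4,113.98 = $1,000.64

Interest = A - P = $1,000.64


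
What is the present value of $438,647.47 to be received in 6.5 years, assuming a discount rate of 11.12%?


Present value formula: PV = FV / (1 + r)^t
PV = $438,647.47 / (1 + 0.1112)^6.5
PV = $438,647.47 / 1.9844927
PV = $221,037.58

PV = FV / (1 + r)^t = $221,037.58


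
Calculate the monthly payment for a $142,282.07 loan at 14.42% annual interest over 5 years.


Loan payment formula: PMT = PV × r / (1 − (1 + r)^(−n))
Monthly rate r = 0.1442/12 ≈ 0.01201667, n = 60 months
Denominator: 1 − (1 + 0.1442/12)^(−60) = 0.511640
PMT = $142,282.07 × (0.1442/12) / 0.511640
PMT = $3,341.72 per month

PMT = PV × r / (1-(1+r)^(-n)) = $3,341.72/month


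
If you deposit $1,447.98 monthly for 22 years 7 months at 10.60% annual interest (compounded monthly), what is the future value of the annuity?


Future value of an ordinary annuity: FV = PMT × ((1 + r)^n − 1) / r
Monthly rate r = 0.106/12 ≈ 0.00883333, n = 271
FV = $1,447.98 × ((1 + 0.106/12)^271 − 1) / (0.106/12)
FV = $1,447.98 × 1114.059737
FV = $1,613,136.22

FV = PMT × ((1+r)^n - 1)/r = $1,613,136.22


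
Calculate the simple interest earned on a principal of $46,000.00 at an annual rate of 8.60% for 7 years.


Simple interest formula: I = P × r × t
I = $46,000.00 × 0.086 × 7
I = $27,692.00

I = P × r × t = $27,692.00


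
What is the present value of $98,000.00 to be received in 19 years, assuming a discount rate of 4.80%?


Present value formula: PV = FV / (1 + r)^t
PV = $98,000.00 / (1 + 0.048)^19
PV = $98,000.00 / 2.4370496
PV = $40,212.56

PV = FV / (1 + r)^t = $40,212.56


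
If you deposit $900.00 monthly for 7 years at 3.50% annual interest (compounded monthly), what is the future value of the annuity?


Future value of an ordinary annuity: FV = PMT × ((1 + r)^n − 1) / r
Monthly rate r = 0.035/12 ≈ 0.00291667, n = 84
FV = $900.00 × ((1 + 0.035/12)^84 − 1) / (0.035/12)
FV = $900.00 × 95.028273
FV = $85,525.45

FV = PMT × ((1+r)^n - 1)/r = $85,525.45


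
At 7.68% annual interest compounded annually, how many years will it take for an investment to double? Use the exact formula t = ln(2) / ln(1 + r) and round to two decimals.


Doubling condition: (1 + r)^t = 2
Take ln of both sides: t × ln(1 + r) = ln(2)
t = ln(2) / ln(1 + r)
t = 0.693147 / 0.073994
t = 9.37

t = ln(2) / ln(1 + r) = 9.37 years


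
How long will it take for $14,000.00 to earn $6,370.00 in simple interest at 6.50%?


Rearrange the simple interest formula for t:
I = P × r × t  ⇒  t = I / (P × r)
t = $6,370.00 / ($14,000.00 × 0.065)
t = 7

t = I/(P×r) = 7 years


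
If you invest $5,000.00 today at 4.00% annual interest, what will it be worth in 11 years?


Future value formula: FV = PV × (1 + r)^t
FV = $5,000.00 × (1 + 0.04)^11
FV = $5,000.00 × 1.539454
FV = $7,697.27

FV = PV × (1 + r)^t = $7,697.27


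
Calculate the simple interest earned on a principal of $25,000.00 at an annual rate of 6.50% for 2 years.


Simple interest formula: I = P × r × t
I = $25,000.00 × 0.065 × 2
I = $3,250.00

I = P × r × t = $3,250.00


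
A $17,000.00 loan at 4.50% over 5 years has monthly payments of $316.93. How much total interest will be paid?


Total paid over the life of the loan = PMT × n.
Total paid = $316.93 × 60 = $19,015.80
Total interest = total paid − principal = $19,015.80 − $17,000.00 = $2,015.80

Total interest = (PMT × n) - PV = $2,015.80


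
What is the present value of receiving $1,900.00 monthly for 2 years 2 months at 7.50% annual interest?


Present value of an ordinary annuity: PV = PMT × (1 − (1 + r)^(−n)) / r
Monthly rate r = 0.075/12 = 0.00625, n = 26
PV = $1,900.00 × (1 − (1 + 0.075/12)^(−26)) / (0.075/12)
PV = $1,900.00 × 23.928631
PV = $45,464.40

PV = PMT × (1-(1+r)^(-n))/r = $45,464.40


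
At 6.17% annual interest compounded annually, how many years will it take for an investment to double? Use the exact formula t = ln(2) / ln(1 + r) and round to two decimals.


Doubling condition: (1 + r)^t = 2
Take ln of both sides: t × ln(1 + r) = ln(2)
t = ln(2) / ln(1 + r)
t = 0.693147 / 0.059871
t = 11.58

t = ln(2) / ln(1 + r) = 11.58 years


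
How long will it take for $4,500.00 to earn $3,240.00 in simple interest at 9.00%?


Rearrange the simple interest formula for t:
I = P × r × t  ⇒  t = I / (P × r)
t = $3,240.00 / ($4,500.00 × 0.09)
t = 8

t = I/(P×r) = 8 years


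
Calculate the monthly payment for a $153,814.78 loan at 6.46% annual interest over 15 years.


Loan payment formula: PMT = PV × r / (1 − (1 + r)^(−n))
Monthly rate r = 0.0646/12 ≈ 0.00538333, n = 180 months
Denominator: 1 − (1 + 0.0646/12)^(−180) = 0.619550
PMT = $153,814.78 × (0.0646/12) / 0.619550
PMT = $1,336.51 per month

PMT = PV × r / (1-(1+r)^(-n)) = $1,336.51/month


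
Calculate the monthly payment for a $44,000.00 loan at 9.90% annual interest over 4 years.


Loan payment formula: PMT = PV × r / (1 − (1 + r)^(−n))
Monthly rate r = 0.099/12 = 0.00825, n = 48 months
Denominator: 1 − (1 + 0.099/12)^(−48) = 0.325899
PMT = $44,000.00 × (0.099/12) / 0.325899
PMT = $1,113.84 per month

PMT = PV × r / (1-(1+r)^(-n)) = $1,113.84/month


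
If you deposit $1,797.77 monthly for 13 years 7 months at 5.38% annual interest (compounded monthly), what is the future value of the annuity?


Future value of an ordinary annuity: FV = PMT × ((1 + r)^n − 1) / r
Monthly rate r = 0.0538/12 ≈ 0.00448333, n = 163
FV = $1,797.77 × ((1 + 0.0538/12)^163 − 1) / (0.0538/12)
FV = $1,797.77 × 239.401700
FV = $430,389.19

FV = PMT × ((1+r)^n - 1)/r = $430,389.19


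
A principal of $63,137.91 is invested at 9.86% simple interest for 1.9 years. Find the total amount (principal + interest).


Total amount formula: A = P(1 + rt) = P + P·r·t
Interest: I = P × r × t = $63,137.91 × 0.0986 × 1.9 = $11,828.26
A = P + I = $63,137.91 + $11,828.26 = $74,966.17

A = P + I = P(1 + rt) = $74,966.17


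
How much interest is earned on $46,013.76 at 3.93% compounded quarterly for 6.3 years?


Compound interest earned = final amount − principal.
A = P(1 + r/n)^(nt) = $46,013.76 × (1 + 0.0393/4)^(4 × 6.3) = $58,869.44
Interest = A − P = $58,869.44 − $46,013.76 = $12,855.68

Interest = A - P = $12,855.68


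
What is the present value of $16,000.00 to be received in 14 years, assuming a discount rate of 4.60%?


Present value formula: PV = FV / (1 + r)^t
PV = $16,000.00 / (1 + 0.046)^14
PV = $16,000.00 / 1.876911
PV = $8,524.65

PV = FV / (1 + r)^t = $8,524.65


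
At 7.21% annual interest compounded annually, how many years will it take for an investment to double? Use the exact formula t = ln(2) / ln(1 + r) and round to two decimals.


Doubling condition: (1 + r)^t = 2
Take ln of both sides: t × ln(1 + r) = ln(2)
t = ln(2) / ln(1 + r)
t = 0.693147 / 0.069619
t = 9.96

t = ln(2) / ln(1 + r) = 9.96 years


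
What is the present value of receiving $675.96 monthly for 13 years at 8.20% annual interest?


Present value of an ordinary annuity: PV = PMT × (1 − (1 + r)^(−n)) / r
Monthly rate r = 0.082/12 ≈ 0.00683333, n = 156
PV = $675.96 × (1 − (1 + 0.082/12)^(−156)) / (0.082/12)
PV = $675.96 × 95.7608514
PV = $64,730.51

PV = PMT × (1-(1+r)^(-n))/r = $64,730.51


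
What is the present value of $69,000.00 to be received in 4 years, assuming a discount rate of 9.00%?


Present value formula: PV = FV / (1 + r)^t
PV = $69,000.00 / (1 + 0.09)^4
PV = $69,000.00 / 1.4115816
PV = $48,881.34

PV = FV / (1 + r)^t = $48,881.34


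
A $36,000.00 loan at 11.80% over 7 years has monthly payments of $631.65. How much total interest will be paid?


Total paid over the life of the loan = PMT × n.
Total paid = $631.65 × 84 = $53,058.60
Total interest = total paid − principal = $53,058.60 − $36,000.00 = $17,058.60

Total interest = (PMT × n) - PV = $17,058.60


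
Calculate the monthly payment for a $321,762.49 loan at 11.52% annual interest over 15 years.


Loan payment formula: PMT = PV × r / (1 − (1 + r)^(−n))
Monthly rate r = 0.1152/12 = 0.0096, n = 180 months
Denominator: 1 − (1 + 0.1152/12)^(−180) = 0.820891
PMT = $321,762.49 × (0.1152/12) / 0.820891
PMT = $3,762.89 per month

PMT = PV × r / (1-(1+r)^(-n)) = $3,762.89/month


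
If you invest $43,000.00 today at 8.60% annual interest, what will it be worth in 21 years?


Future value formula: FV = PV × (1 + r)^t
FV = $43,000.00 × (1 + 0.086)^21
FV = $43,000.00 × 5.6549182
FV = $243,161.48

FV = PV × (1 + r)^t = $243,161.48


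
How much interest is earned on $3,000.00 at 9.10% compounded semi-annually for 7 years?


Compound interest earned = final amount − principal.
A = P(1 + r/n)^(nt) = $3,000.00 × (1 + 0.091/2)^(2 × 7) = $5,593.17
Interest = A − P = $5,593.17 − $3,000.00 = $2,593.17

Interest = A - P = $2,593.17


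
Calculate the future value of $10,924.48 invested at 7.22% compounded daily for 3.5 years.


Compound interest formula: A = P(1 + r/n)^(nt)
A = $10,924.48 × (1 + 0.0722/365)^(365 × 3.5)
Growth factor: (1 + 0.0722/365)^1277.5 = 1.2874648
A = $10,924.48 × 1.2874648
A = $14,064.88

A = P(1 + r/n)^(nt) = $14,064.88


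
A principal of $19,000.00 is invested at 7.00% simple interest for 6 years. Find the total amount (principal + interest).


Total amount formula: A = P(1 + rt) = P + P·r·t
Interest: I = P × r × t = $19,000.00 × 0.07 × 6 = $7,980.00
A = P + I = $19,000.00 + $7,980.00 = $26,980.00

A = P + I = P(1 + rt) = $26,980.00


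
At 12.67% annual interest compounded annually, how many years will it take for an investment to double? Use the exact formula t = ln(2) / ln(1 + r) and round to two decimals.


Doubling condition: (1 + r)^t = 2
Take ln of both sides: t × ln(1 + r) = ln(2)
t = ln(2) / ln(1 + r)
t = 0.693147 / 0.119293
t = 5.81

t = ln(2) / ln(1 + r) = 5.81 years


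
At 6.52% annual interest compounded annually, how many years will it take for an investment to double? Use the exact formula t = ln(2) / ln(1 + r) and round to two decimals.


Doubling condition: (1 + r)^t = 2
Take ln of both sides: t × ln(1 + r) = ln(2)
t = ln(2) / ln(1 + r)
t = 0.693147 / 0.063163
t = 10.97

t = ln(2) / ln(1 + r) = 10.97 years


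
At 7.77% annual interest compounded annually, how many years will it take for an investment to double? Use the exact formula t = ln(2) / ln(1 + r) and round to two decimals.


Doubling condition: (1 + r)^t = 2
Take ln of both sides: t × ln(1 + r) = ln(2)
t = ln(2) / ln(1 + r)
t = 0.693147 / 0.074829
t = 9.26

t = ln(2) / ln(1 + r) = 9.26 years


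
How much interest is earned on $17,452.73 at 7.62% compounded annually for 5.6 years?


Compound interest earned = final amount − principal.
A = P(1 + r/n)^(nt) = $17,452.73 × (1 + 0.0762/1)^(1 × 5.6) = $26,330.80
Interest = A − P = $26,330.80 − $17,452.73 = $8,878.07

Interest = A - P = $8,878.07


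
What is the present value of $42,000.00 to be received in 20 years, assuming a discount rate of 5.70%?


Present value formula: PV = FV / (1 + r)^t
PV = $42,000.00 / (1 + 0.057)^20
PV = $42,000.00 / 3.030399
PV = $13,859.56

PV = FV / (1 + r)^t = $13,859.56


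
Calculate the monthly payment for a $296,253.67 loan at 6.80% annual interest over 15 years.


Loan payment formula: PMT = PV × r / (1 − (1 + r)^(−n))
Monthly rate r = 0.068/12 ≈ 0.00566667, n = 180 months
Denominator: 1 − (1 + 0.068/12)^(−180) = 0.638365
PMT = $296,253.67 × (0.068/12) / 0.638365
PMT = $2,629.80 per month

PMT = PV × r / (1-(1+r)^(-n)) = $2,629.80/month


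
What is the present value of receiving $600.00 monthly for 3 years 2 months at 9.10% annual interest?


Present value of an ordinary annuity: PV = PMT × (1 − (1 + r)^(−n)) / r
Monthly rate r = 0.091/12 ≈ 0.00758333, n = 38
PV = $600.00 × (1 − (1 + 0.091/12)^(−38)) / (0.091/12)
PV = $600.00 × 32.907423
PV = $19,744.45

PV = PMT × (1-(1+r)^(-n))/r = $19,744.45


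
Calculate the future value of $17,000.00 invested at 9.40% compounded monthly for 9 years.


Compound interest formula: A = P(1 + r/n)^(nt)
A = $17,000.00 × (1 + 0.094/12)^(12 × 9)
Growth factor: (1 + 0.094/12)^108 = 2.322638
A = $17,000.00 × 2.322638
A = $39,484.85

A = P(1 + r/n)^(nt) = $39,484.85


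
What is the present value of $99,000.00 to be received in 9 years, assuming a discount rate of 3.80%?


Present value formula: PV = FV / (1 + r)^t
PV = $99,000.00 / (1 + 0.038)^9
PV = $99,000.00 / 1.3988662
PV = $70,771.60

PV = FV / (1 + r)^t = $70,771.60


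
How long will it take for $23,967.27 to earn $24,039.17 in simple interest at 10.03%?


Rearrange the simple interest formula for t:
I = P × r × t  ⇒  t = I / (P × r)
t = $24,039.17 / ($23,967.27 × 0.1003)
t = 10

t = I/(P×r) = 10 years


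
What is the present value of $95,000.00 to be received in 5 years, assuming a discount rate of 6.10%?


Present value formula: PV = FV / (1 + r)^t
PV = $95,000.00 / (1 + 0.061)^5
PV = $95,000.00 / 1.34454988
PV = $70,655.62

PV = FV / (1 + r)^t = $70,655.62


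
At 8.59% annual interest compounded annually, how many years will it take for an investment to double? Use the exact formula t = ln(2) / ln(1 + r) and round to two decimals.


Doubling condition: (1 + r)^t = 2
Take ln of both sides: t × ln(1 + r) = ln(2)
t = ln(2) / ln(1 + r)
t = 0.693147 / 0.082409
t = 8.41

t = ln(2) / ln(1 + r) = 8.41 years


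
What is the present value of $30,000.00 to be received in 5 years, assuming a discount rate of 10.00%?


Present value formula: PV = FV / (1 + r)^t
PV = $30,000.00 / (1 + 0.1)^5
PV = $30,000.00 / 1.610510
PV = $18,627.64

PV = FV / (1 + r)^t = $18,627.64


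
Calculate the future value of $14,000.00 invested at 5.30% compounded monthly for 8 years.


Compound interest formula: A = P(1 + r/n)^(nt)
A = $14,000.00 × (1 + 0.053/12)^(12 × 8)
Growth factor: (1 + 0.053/12)^96 = 1.526636
A = $14,000.00 × 1.526636
A = $21,372.90

A = P(1 + r/n)^(nt) = $21,372.90


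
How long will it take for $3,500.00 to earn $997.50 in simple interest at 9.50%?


Rearrange the simple interest formula for t:
I = P × r × t  ⇒  t = I / (P × r)
t = $997.50 / ($3,500.00 × 0.095)
t = 3

t = I/(P×r) = 3 years


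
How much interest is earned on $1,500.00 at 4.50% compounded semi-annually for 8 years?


Compound interest earned = final amount − principal.
A = P(1 + r/n)^(nt) = $1,500.00 × (1 + 0.045/2)^(2 × 8) = $2,141.43
Interest = A − P = $2,141.43 − $1,500.00 = $641.43

Interest = A - P = $641.43


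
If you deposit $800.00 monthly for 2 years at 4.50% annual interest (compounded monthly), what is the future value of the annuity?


Future value of an ordinary annuity: FV = PMT × ((1 + r)^n − 1) / r
Monthly rate r = 0.045/12 = 0.00375, n = 24
FV = $800.00 × ((1 + 0.045/12)^24 − 1) / (0.045/12)
FV = $800.00 × 25.0640314
FV = $20,051.23

FV = PMT × ((1+r)^n - 1)/r = $20,051.23


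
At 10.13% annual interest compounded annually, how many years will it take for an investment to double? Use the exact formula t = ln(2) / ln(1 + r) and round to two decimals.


Doubling condition: (1 + r)^t = 2
Take ln of both sides: t × ln(1 + r) = ln(2)
t = ln(2) / ln(1 + r)
t = 0.693147 / 0.096491
t = 7.18

t = ln(2) / ln(1 + r) = 7.18 years


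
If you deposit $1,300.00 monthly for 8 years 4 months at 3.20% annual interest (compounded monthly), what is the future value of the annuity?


Future value of an ordinary annuity: FV = PMT × ((1 + r)^n − 1) / r
Monthly rate r = 0.032/12 ≈ 0.00266667, n = 100
FV = $1,300.00 × ((1 + 0.032/12)^100 − 1) / (0.032/12)
FV = $1,300.00 × 114.428199
FV = $148,756.66

FV = PMT × ((1+r)^n - 1)/r = $148,756.66


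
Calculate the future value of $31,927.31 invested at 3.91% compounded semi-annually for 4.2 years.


Compound interest formula: A = P(1 + r/n)^(nt)
A = $31,927.31 × (1 + 0.0391/2)^(2 × 4.2)
Growth factor: (1 + 0.0391/2)^8.4 = 1.1766076
A = $31,927.31 × 1.1766076
A = $37,565.92

A = P(1 + r/n)^(nt) = $37,565.92


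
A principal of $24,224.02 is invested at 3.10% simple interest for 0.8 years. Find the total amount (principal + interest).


Total amount formula: A = P(1 + rt) = P + P·r·t
Interest: I = P × r × t = $24,224.02 × 0.031 × 0.8 = $600.76
A = P + I = $24,224.02 + $600.76 = $24,824.78

A = P + I = P(1 + rt) = $24,824.78


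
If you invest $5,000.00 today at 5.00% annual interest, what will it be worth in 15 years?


Future value formula: FV = PV × (1 + r)^t
FV = $5,000.00 × (1 + 0.05)^15
FV = $5,000.00 × 2.078928
FV = $10,394.64

FV = PV × (1 + r)^t = $10,394.64


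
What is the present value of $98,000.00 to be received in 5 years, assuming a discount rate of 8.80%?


Present value formula: PV = FV / (1 + r)^t
PV = $98,000.00 / (1 + 0.088)^5
PV = $98,000.00 / 1.5245598
PV = $64,280.85

PV = FV / (1 + r)^t = $64,280.85


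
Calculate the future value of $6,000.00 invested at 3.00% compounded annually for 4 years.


Compound interest formula: A = P(1 + r/n)^(nt)
A = $6,000.00 × (1 + 0.03/1)^(1 × 4)
Growth factor: (1 + 0.03/1)^4 = 1.125509
A = $6,000.00 × 1.125509
A = $6,753.05

A = P(1 + r/n)^(nt) = $6,753.05


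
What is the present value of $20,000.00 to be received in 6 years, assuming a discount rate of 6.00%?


Present value formula: PV = FV / (1 + r)^t
PV = $20,000.00 / (1 + 0.06)^6
PV = $20,000.00 / 1.418519
PV = $14,099.21

PV = FV / (1 + r)^t = $14,099.21


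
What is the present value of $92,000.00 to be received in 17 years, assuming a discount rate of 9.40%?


Present value formula: PV = FV / (1 + r)^t
PV = $92,000.00 / (1 + 0.094)^17
PV = $92,000.00 / 4.605688
PV = $19,975.30

PV = FV / (1 + r)^t = $19,975.30


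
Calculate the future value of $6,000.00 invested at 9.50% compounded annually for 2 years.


Compound interest formula: A = P(1 + r/n)^(nt)
A = $6,000.00 × (1 + 0.095/1)^(1 × 2)
Growth factor: (1 + 0.095/1)^2 = 1.199025
A = $6,000.00 × 1.199025
A = $7,194.15

A = P(1 + r/n)^(nt) = $7,194.15


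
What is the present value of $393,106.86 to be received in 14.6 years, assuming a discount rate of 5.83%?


Present value formula: PV = FV / (1 + r)^t
PV = $393,106.86 / (1 + 0.0583)^14.6
PV = $393,106.86 / 2.28711722
PV = $171,878.75

PV = FV / (1 + r)^t = $171,878.75


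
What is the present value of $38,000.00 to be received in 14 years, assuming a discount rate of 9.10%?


Present value formula: PV = FV / (1 + r)^t
PV = $38,000.00 / (1 + 0.091)^14
PV = $38,000.00 / 3.384905
PV = $11,226.31

PV = FV / (1 + r)^t = $11,226.31


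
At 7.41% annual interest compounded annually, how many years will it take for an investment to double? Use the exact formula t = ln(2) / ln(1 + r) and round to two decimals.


Doubling condition: (1 + r)^t = 2
Take ln of both sides: t × ln(1 + r) = ln(2)
t = ln(2) / ln(1 + r)
t = 0.693147 / 0.071483
t = 9.70

t = ln(2) / ln(1 + r) = 9.70 years


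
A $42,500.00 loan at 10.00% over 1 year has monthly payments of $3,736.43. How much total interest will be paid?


Total paid over the life of the loan = PMT × n.
Total paid = $3,736.43 × 12 = $44,837.16
Total interest = total paid − principal = $44,837.16 − $42,500.00 = $2,337.16

Total interest = (PMT × n) - PV = $2,337.16


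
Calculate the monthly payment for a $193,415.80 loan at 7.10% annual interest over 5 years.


Loan payment formula: PMT = PV × r / (1 − (1 + r)^(−n))
Monthly rate r = 0.071/12 ≈ 0.00591667, n = 60 months
Denominator: 1 − (1 + 0.071/12)^(−60) = 0.2980927
PMT = $193,415.80 × (0.071/12) / 0.2980927
PMT = $3,839.00 per month

PMT = PV × r / (1-(1+r)^(-n)) = $3,839.00/month


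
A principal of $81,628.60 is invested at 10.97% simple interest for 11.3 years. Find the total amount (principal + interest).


Total amount formula: A = P(1 + rt) = P + P·r·t
Interest: I = P × r × t = $81,628.60 × 0.1097 × 11.3 = $101,187.63
A = P + I = $81,628.60 + $101,187.63 = $182,816.23

A = P + I = P(1 + rt) = $182,816.23


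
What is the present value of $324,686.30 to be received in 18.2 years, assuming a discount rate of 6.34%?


Present value formula: PV = FV / (1 + r)^t
PV = $324,686.30 / (1 + 0.0634)^18.2
PV = $324,686.30 / 3.0611114
PV = $106,068.11

PV = FV / (1 + r)^t = $106,068.11


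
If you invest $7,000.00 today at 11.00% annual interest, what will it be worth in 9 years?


Future value formula: FV = PV × (1 + r)^t
FV = $7,000.00 × (1 + 0.11)^9
FV = $7,000.00 × 2.558037
FV = $17,906.26

FV = PV × (1 + r)^t = $17,906.26


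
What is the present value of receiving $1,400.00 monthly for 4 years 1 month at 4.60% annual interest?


Present value of an ordinary annuity: PV = PMT × (1 − (1 + r)^(−n)) / r
Monthly rate r = 0.046/12 ≈ 0.00383333, n = 49
PV = $1,400.00 × (1 − (1 + 0.046/12)^(−49)) / (0.046/12)
PV = $1,400.00 × 44.595528
PV = $62,433.74

PV = PMT × (1-(1+r)^(-n))/r = $62,433.74


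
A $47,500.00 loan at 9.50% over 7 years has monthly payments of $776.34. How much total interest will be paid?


Total paid over the life of the loan = PMT × n.
Total paid = $776.34 × 84 = $65,212.56
Total interest = total paid − principal = $65,212.56 − $47,500.00 = $17,712.56

Total interest = (PMT × n) - PV = $17,712.56


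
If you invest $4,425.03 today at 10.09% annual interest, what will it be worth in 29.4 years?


Future value formula: FV = PV × (1 + r)^t
FV = $4,425.03 × (1 + 0.1009)^29.4
FV = $4,425.03 × 16.880582
FV = $74,697.08

FV = PV × (1 + r)^t = $74,697.08


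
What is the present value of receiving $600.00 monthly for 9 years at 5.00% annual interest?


Present value of an ordinary annuity: PV = PMT × (1 − (1 + r)^(−n)) / r
Monthly rate r = 0.05/12 ≈ 0.00416667, n = 108
PV = $600.00 × (1 − (1 + 0.05/12)^(−108)) / (0.05/12)
PV = $600.00 × 86.826108
PV = $52,095.66

PV = PMT × (1-(1+r)^(-n))/r = $52,095.66


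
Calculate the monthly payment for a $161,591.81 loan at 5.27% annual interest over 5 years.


Loan payment formula: PMT = PV × r / (1 − (1 + r)^(−n))
Monthly rate r = 0.0527/12 ≈ 0.00439167, n = 60 months
Denominator: 1 − (1 + 0.0527/12)^(−60) = 0.231199
PMT = $161,591.81 × (0.0527/12) / 0.231199
PMT = $3,069.47 per month

PMT = PV × r / (1-(1+r)^(-n)) = $3,069.47/month


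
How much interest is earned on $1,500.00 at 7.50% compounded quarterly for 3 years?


Compound interest earned = final amount − principal.
A = P(1 + r/n)^(nt) = $1,500.00 × (1 + 0.075/4)^(4 × 3) = $1,874.57
Interest = A − P = $1,874.57 − $1,500.00 = $374.57

Interest = A - P = $374.57


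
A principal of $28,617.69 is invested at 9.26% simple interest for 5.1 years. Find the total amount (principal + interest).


Total amount formula: A = P(1 + rt) = P + P·r·t
Interest: I = P × r × t = $28,617.69 × 0.0926 × 5.1 = $13,514.99
A = P + I = $28,617.69 + $13,514.99 = $42,132.68

A = P + I = P(1 + rt) = $42,132.68


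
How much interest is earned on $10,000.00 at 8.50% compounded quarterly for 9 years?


Compound interest earned = final amount − principal.
A = P(1 + r/n)^(nt) = $10,000.00 × (1 + 0.085/4)^(4 × 9) = $21,318.39
Interest = A − P = $21,318.39 − $10,000.00 = $11,318.39

Interest = A - P = $11,318.39


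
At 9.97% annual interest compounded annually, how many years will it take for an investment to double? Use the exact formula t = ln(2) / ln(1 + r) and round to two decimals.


Doubling condition: (1 + r)^t = 2
Take ln of both sides: t × ln(1 + r) = ln(2)
t = ln(2) / ln(1 + r)
t = 0.693147 / 0.095037
t = 7.29

t = ln(2) / ln(1 + r) = 7.29 years


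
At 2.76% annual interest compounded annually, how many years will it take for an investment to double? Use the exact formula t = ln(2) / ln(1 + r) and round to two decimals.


Doubling condition: (1 + r)^t = 2
Take ln of both sides: t × ln(1 + r) = ln(2)
t = ln(2) / ln(1 + r)
t = 0.693147 / 0.027226
t = 25.46

t = ln(2) / ln(1 + r) = 25.46 years


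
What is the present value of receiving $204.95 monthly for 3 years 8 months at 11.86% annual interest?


Present value of an ordinary annuity: PV = PMT × (1 − (1 + r)^(−n)) / r
Monthly rate r = 0.1186/12 ≈ 0.00988333, n = 44
PV = $204.95 × (1 − (1 + 0.1186/12)^(−44)) / (0.1186/12)
PV = $204.95 × 35.541199
PV = $7,284.17

PV = PMT × (1-(1+r)^(-n))/r = $7,284.17


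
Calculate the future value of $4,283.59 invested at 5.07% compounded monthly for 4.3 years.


Compound interest formula: A = P(1 + r/n)^(nt)
A = $4,283.59 × (1 + 0.0507/12)^(12 × 4.3)
Growth factor: (1 + 0.0507/12)^51.6 = 1.2430285
A = $4,283.59 × 1.2430285
A = $5,324.62

A = P(1 + r/n)^(nt) = $5,324.62


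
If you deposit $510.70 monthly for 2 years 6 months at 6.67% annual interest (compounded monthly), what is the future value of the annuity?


Future value of an ordinary annuity: FV = PMT × ((1 + r)^n − 1) / r
Monthly rate r = 0.0667/12 ≈ 0.00555833, n = 30
FV = $510.70 × ((1 + 0.0667/12)^30 − 1) / (0.0667/12)
FV = $510.70 × 32.548154
FV = $16,622.34

FV = PMT × ((1+r)^n - 1)/r = $16,622.34


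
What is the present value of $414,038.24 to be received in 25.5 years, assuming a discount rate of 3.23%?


Present value formula: PV = FV / (1 + r)^t
PV = $414,038.24 / (1 + 0.0323)^25.5
PV = $414,038.24 / 2.2493195
PV = $184,072.67

PV = FV / (1 + r)^t = $184,072.67


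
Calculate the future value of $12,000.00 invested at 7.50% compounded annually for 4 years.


Compound interest formula: A = P(1 + r/n)^(nt)
A = $12,000.00 × (1 + 0.075/1)^(1 × 4)
Growth factor: (1 + 0.075/1)^4 = 1.335469
A = $12,000.00 × 1.335469
A = $16,025.63

A = P(1 + r/n)^(nt) = $16,025.63


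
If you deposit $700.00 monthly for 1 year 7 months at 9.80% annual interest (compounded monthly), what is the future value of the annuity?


Future value of an ordinary annuity: FV = PMT × ((1 + r)^n − 1) / r
Monthly rate r = 0.098/12 ≈ 0.00816667, n = 19
FV = $700.00 × ((1 + 0.098/12)^19 − 1) / (0.098/12)
FV = $700.00 × 20.463291
FV = $14,324.30

FV = PMT × ((1+r)^n - 1)/r = $14,324.30


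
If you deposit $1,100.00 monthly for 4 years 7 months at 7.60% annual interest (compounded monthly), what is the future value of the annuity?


Future value of an ordinary annuity: FV = PMT × ((1 + r)^n − 1) / r
Monthly rate r = 0.076/12 ≈ 0.00633333, n = 55
FV = $1,100.00 × ((1 + 0.076/12)^55 − 1) / (0.076/12)
FV = $1,100.00 × 65.549862
FV = $72,104.85

FV = PMT × ((1+r)^n - 1)/r = $72,104.85
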